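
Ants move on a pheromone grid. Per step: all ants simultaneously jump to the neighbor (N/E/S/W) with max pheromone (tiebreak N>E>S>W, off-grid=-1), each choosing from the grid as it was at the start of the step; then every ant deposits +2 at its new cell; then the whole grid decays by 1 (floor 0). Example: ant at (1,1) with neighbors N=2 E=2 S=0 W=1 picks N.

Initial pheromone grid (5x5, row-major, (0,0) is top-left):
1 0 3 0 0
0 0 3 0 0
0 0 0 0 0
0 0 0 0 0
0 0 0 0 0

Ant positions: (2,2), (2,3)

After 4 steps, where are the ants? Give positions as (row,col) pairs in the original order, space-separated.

Step 1: ant0:(2,2)->N->(1,2) | ant1:(2,3)->N->(1,3)
  grid max=4 at (1,2)
Step 2: ant0:(1,2)->N->(0,2) | ant1:(1,3)->W->(1,2)
  grid max=5 at (1,2)
Step 3: ant0:(0,2)->S->(1,2) | ant1:(1,2)->N->(0,2)
  grid max=6 at (1,2)
Step 4: ant0:(1,2)->N->(0,2) | ant1:(0,2)->S->(1,2)
  grid max=7 at (1,2)

(0,2) (1,2)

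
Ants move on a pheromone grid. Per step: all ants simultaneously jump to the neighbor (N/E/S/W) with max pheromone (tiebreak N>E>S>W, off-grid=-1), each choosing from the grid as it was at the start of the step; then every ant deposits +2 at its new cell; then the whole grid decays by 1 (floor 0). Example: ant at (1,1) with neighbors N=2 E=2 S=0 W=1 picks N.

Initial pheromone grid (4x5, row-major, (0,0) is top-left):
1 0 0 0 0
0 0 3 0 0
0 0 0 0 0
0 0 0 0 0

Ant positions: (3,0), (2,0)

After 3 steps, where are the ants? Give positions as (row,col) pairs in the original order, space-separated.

Step 1: ant0:(3,0)->N->(2,0) | ant1:(2,0)->N->(1,0)
  grid max=2 at (1,2)
Step 2: ant0:(2,0)->N->(1,0) | ant1:(1,0)->S->(2,0)
  grid max=2 at (1,0)
Step 3: ant0:(1,0)->S->(2,0) | ant1:(2,0)->N->(1,0)
  grid max=3 at (1,0)

(2,0) (1,0)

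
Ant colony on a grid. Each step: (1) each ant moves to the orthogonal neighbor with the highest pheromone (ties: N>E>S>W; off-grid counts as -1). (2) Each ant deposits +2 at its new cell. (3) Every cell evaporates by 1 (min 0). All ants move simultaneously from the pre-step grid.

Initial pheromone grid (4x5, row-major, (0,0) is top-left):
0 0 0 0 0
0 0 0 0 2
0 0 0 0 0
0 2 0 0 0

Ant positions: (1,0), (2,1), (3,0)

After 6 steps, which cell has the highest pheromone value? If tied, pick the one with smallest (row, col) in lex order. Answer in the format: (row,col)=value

Answer: (3,1)=8

Derivation:
Step 1: ant0:(1,0)->N->(0,0) | ant1:(2,1)->S->(3,1) | ant2:(3,0)->E->(3,1)
  grid max=5 at (3,1)
Step 2: ant0:(0,0)->E->(0,1) | ant1:(3,1)->N->(2,1) | ant2:(3,1)->N->(2,1)
  grid max=4 at (3,1)
Step 3: ant0:(0,1)->E->(0,2) | ant1:(2,1)->S->(3,1) | ant2:(2,1)->S->(3,1)
  grid max=7 at (3,1)
Step 4: ant0:(0,2)->E->(0,3) | ant1:(3,1)->N->(2,1) | ant2:(3,1)->N->(2,1)
  grid max=6 at (3,1)
Step 5: ant0:(0,3)->E->(0,4) | ant1:(2,1)->S->(3,1) | ant2:(2,1)->S->(3,1)
  grid max=9 at (3,1)
Step 6: ant0:(0,4)->S->(1,4) | ant1:(3,1)->N->(2,1) | ant2:(3,1)->N->(2,1)
  grid max=8 at (3,1)
Final grid:
  0 0 0 0 0
  0 0 0 0 1
  0 7 0 0 0
  0 8 0 0 0
Max pheromone 8 at (3,1)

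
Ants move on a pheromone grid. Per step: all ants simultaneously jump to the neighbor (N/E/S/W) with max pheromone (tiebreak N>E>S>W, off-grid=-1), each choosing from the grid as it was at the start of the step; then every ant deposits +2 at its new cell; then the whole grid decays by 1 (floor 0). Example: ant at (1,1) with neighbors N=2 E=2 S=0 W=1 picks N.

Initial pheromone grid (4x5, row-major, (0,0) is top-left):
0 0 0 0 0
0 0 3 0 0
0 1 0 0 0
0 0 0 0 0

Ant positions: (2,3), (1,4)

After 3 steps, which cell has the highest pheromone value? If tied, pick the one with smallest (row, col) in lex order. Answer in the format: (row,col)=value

Answer: (1,2)=2

Derivation:
Step 1: ant0:(2,3)->N->(1,3) | ant1:(1,4)->N->(0,4)
  grid max=2 at (1,2)
Step 2: ant0:(1,3)->W->(1,2) | ant1:(0,4)->S->(1,4)
  grid max=3 at (1,2)
Step 3: ant0:(1,2)->N->(0,2) | ant1:(1,4)->N->(0,4)
  grid max=2 at (1,2)
Final grid:
  0 0 1 0 1
  0 0 2 0 0
  0 0 0 0 0
  0 0 0 0 0
Max pheromone 2 at (1,2)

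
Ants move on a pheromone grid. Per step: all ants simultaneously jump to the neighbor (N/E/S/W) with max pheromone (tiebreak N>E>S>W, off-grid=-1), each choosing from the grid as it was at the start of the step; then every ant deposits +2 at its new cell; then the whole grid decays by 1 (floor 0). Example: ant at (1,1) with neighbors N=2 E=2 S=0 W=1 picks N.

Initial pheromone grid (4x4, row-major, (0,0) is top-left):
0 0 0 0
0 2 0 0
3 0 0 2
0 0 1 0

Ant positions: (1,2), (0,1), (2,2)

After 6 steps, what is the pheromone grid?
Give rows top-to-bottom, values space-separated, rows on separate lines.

After step 1: ants at (1,1),(1,1),(2,3)
  0 0 0 0
  0 5 0 0
  2 0 0 3
  0 0 0 0
After step 2: ants at (0,1),(0,1),(1,3)
  0 3 0 0
  0 4 0 1
  1 0 0 2
  0 0 0 0
After step 3: ants at (1,1),(1,1),(2,3)
  0 2 0 0
  0 7 0 0
  0 0 0 3
  0 0 0 0
After step 4: ants at (0,1),(0,1),(1,3)
  0 5 0 0
  0 6 0 1
  0 0 0 2
  0 0 0 0
After step 5: ants at (1,1),(1,1),(2,3)
  0 4 0 0
  0 9 0 0
  0 0 0 3
  0 0 0 0
After step 6: ants at (0,1),(0,1),(1,3)
  0 7 0 0
  0 8 0 1
  0 0 0 2
  0 0 0 0

0 7 0 0
0 8 0 1
0 0 0 2
0 0 0 0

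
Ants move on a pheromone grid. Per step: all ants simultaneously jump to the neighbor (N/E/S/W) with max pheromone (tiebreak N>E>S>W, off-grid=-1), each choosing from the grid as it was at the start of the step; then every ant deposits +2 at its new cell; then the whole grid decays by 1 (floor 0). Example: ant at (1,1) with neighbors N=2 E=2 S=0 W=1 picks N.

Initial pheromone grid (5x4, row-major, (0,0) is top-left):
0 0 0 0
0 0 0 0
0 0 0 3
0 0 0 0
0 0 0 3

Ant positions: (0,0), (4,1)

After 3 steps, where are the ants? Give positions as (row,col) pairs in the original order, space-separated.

Step 1: ant0:(0,0)->E->(0,1) | ant1:(4,1)->N->(3,1)
  grid max=2 at (2,3)
Step 2: ant0:(0,1)->E->(0,2) | ant1:(3,1)->N->(2,1)
  grid max=1 at (0,2)
Step 3: ant0:(0,2)->E->(0,3) | ant1:(2,1)->N->(1,1)
  grid max=1 at (0,3)

(0,3) (1,1)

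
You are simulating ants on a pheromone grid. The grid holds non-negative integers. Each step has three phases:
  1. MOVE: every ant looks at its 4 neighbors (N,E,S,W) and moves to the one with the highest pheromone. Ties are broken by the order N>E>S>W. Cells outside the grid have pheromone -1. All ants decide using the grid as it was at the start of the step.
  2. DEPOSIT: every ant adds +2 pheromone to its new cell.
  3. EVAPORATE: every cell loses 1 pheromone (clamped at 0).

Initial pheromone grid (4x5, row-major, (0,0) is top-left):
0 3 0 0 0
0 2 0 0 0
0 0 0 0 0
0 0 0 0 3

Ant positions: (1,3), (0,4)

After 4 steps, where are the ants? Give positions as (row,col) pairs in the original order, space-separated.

Step 1: ant0:(1,3)->N->(0,3) | ant1:(0,4)->S->(1,4)
  grid max=2 at (0,1)
Step 2: ant0:(0,3)->E->(0,4) | ant1:(1,4)->N->(0,4)
  grid max=3 at (0,4)
Step 3: ant0:(0,4)->S->(1,4) | ant1:(0,4)->S->(1,4)
  grid max=3 at (1,4)
Step 4: ant0:(1,4)->N->(0,4) | ant1:(1,4)->N->(0,4)
  grid max=5 at (0,4)

(0,4) (0,4)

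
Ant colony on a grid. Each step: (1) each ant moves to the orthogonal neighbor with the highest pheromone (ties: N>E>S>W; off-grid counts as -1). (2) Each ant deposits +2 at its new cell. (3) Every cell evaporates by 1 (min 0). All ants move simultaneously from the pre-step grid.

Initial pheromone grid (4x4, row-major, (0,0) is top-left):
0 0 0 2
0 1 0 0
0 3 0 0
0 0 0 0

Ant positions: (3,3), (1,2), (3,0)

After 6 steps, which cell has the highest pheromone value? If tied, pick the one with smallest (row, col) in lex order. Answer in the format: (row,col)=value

Answer: (2,1)=9

Derivation:
Step 1: ant0:(3,3)->N->(2,3) | ant1:(1,2)->W->(1,1) | ant2:(3,0)->N->(2,0)
  grid max=2 at (1,1)
Step 2: ant0:(2,3)->N->(1,3) | ant1:(1,1)->S->(2,1) | ant2:(2,0)->E->(2,1)
  grid max=5 at (2,1)
Step 3: ant0:(1,3)->N->(0,3) | ant1:(2,1)->N->(1,1) | ant2:(2,1)->N->(1,1)
  grid max=4 at (1,1)
Step 4: ant0:(0,3)->S->(1,3) | ant1:(1,1)->S->(2,1) | ant2:(1,1)->S->(2,1)
  grid max=7 at (2,1)
Step 5: ant0:(1,3)->N->(0,3) | ant1:(2,1)->N->(1,1) | ant2:(2,1)->N->(1,1)
  grid max=6 at (1,1)
Step 6: ant0:(0,3)->S->(1,3) | ant1:(1,1)->S->(2,1) | ant2:(1,1)->S->(2,1)
  grid max=9 at (2,1)
Final grid:
  0 0 0 0
  0 5 0 1
  0 9 0 0
  0 0 0 0
Max pheromone 9 at (2,1)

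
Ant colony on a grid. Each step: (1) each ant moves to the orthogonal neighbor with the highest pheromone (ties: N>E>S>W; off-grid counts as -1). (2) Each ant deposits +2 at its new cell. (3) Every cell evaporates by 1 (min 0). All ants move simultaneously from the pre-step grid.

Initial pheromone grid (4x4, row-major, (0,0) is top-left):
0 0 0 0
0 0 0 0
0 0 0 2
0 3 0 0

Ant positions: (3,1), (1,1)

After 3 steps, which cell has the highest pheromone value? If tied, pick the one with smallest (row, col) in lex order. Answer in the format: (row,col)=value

Step 1: ant0:(3,1)->N->(2,1) | ant1:(1,1)->N->(0,1)
  grid max=2 at (3,1)
Step 2: ant0:(2,1)->S->(3,1) | ant1:(0,1)->E->(0,2)
  grid max=3 at (3,1)
Step 3: ant0:(3,1)->N->(2,1) | ant1:(0,2)->E->(0,3)
  grid max=2 at (3,1)
Final grid:
  0 0 0 1
  0 0 0 0
  0 1 0 0
  0 2 0 0
Max pheromone 2 at (3,1)

Answer: (3,1)=2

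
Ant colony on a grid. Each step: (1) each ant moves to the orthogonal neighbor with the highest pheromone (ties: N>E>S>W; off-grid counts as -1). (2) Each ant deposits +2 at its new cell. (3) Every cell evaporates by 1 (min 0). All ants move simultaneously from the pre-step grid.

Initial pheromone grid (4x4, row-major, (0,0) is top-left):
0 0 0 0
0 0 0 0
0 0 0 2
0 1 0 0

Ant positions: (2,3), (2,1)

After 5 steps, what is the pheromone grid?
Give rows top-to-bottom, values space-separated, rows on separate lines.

After step 1: ants at (1,3),(3,1)
  0 0 0 0
  0 0 0 1
  0 0 0 1
  0 2 0 0
After step 2: ants at (2,3),(2,1)
  0 0 0 0
  0 0 0 0
  0 1 0 2
  0 1 0 0
After step 3: ants at (1,3),(3,1)
  0 0 0 0
  0 0 0 1
  0 0 0 1
  0 2 0 0
After step 4: ants at (2,3),(2,1)
  0 0 0 0
  0 0 0 0
  0 1 0 2
  0 1 0 0
After step 5: ants at (1,3),(3,1)
  0 0 0 0
  0 0 0 1
  0 0 0 1
  0 2 0 0

0 0 0 0
0 0 0 1
0 0 0 1
0 2 0 0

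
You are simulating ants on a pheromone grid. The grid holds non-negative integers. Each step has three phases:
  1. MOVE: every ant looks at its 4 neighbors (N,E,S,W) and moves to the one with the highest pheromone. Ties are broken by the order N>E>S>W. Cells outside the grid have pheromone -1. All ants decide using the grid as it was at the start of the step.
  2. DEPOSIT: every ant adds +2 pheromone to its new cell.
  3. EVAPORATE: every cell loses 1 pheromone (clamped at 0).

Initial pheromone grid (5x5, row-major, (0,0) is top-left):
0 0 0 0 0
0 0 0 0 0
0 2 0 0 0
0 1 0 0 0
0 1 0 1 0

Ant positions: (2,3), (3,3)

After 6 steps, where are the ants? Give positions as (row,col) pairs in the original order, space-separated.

Step 1: ant0:(2,3)->N->(1,3) | ant1:(3,3)->S->(4,3)
  grid max=2 at (4,3)
Step 2: ant0:(1,3)->N->(0,3) | ant1:(4,3)->N->(3,3)
  grid max=1 at (0,3)
Step 3: ant0:(0,3)->E->(0,4) | ant1:(3,3)->S->(4,3)
  grid max=2 at (4,3)
Step 4: ant0:(0,4)->S->(1,4) | ant1:(4,3)->N->(3,3)
  grid max=1 at (1,4)
Step 5: ant0:(1,4)->N->(0,4) | ant1:(3,3)->S->(4,3)
  grid max=2 at (4,3)
Step 6: ant0:(0,4)->S->(1,4) | ant1:(4,3)->N->(3,3)
  grid max=1 at (1,4)

(1,4) (3,3)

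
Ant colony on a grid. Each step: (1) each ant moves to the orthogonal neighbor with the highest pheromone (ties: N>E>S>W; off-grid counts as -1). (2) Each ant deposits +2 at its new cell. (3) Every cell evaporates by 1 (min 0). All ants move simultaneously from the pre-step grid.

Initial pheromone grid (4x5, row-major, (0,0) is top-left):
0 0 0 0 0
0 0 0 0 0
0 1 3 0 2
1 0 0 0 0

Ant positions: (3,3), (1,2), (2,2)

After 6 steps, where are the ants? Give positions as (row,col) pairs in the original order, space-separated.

Step 1: ant0:(3,3)->N->(2,3) | ant1:(1,2)->S->(2,2) | ant2:(2,2)->W->(2,1)
  grid max=4 at (2,2)
Step 2: ant0:(2,3)->W->(2,2) | ant1:(2,2)->W->(2,1) | ant2:(2,1)->E->(2,2)
  grid max=7 at (2,2)
Step 3: ant0:(2,2)->W->(2,1) | ant1:(2,1)->E->(2,2) | ant2:(2,2)->W->(2,1)
  grid max=8 at (2,2)
Step 4: ant0:(2,1)->E->(2,2) | ant1:(2,2)->W->(2,1) | ant2:(2,1)->E->(2,2)
  grid max=11 at (2,2)
Step 5: ant0:(2,2)->W->(2,1) | ant1:(2,1)->E->(2,2) | ant2:(2,2)->W->(2,1)
  grid max=12 at (2,2)
Step 6: ant0:(2,1)->E->(2,2) | ant1:(2,2)->W->(2,1) | ant2:(2,1)->E->(2,2)
  grid max=15 at (2,2)

(2,2) (2,1) (2,2)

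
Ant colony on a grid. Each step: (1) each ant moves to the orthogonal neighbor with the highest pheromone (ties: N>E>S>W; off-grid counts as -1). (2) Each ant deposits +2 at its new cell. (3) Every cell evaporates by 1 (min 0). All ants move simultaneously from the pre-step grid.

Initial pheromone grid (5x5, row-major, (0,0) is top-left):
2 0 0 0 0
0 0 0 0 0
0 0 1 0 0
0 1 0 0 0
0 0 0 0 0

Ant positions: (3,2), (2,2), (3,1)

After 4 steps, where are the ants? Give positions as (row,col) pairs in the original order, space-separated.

Step 1: ant0:(3,2)->N->(2,2) | ant1:(2,2)->N->(1,2) | ant2:(3,1)->N->(2,1)
  grid max=2 at (2,2)
Step 2: ant0:(2,2)->N->(1,2) | ant1:(1,2)->S->(2,2) | ant2:(2,1)->E->(2,2)
  grid max=5 at (2,2)
Step 3: ant0:(1,2)->S->(2,2) | ant1:(2,2)->N->(1,2) | ant2:(2,2)->N->(1,2)
  grid max=6 at (2,2)
Step 4: ant0:(2,2)->N->(1,2) | ant1:(1,2)->S->(2,2) | ant2:(1,2)->S->(2,2)
  grid max=9 at (2,2)

(1,2) (2,2) (2,2)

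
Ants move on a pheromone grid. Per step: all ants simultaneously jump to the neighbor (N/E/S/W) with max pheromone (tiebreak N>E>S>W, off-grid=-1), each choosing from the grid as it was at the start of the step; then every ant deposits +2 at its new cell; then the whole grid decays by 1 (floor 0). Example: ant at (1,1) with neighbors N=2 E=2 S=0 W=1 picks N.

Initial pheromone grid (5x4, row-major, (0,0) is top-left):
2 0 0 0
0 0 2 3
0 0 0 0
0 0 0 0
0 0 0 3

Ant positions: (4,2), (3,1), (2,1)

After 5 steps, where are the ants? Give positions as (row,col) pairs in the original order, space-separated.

Step 1: ant0:(4,2)->E->(4,3) | ant1:(3,1)->N->(2,1) | ant2:(2,1)->N->(1,1)
  grid max=4 at (4,3)
Step 2: ant0:(4,3)->N->(3,3) | ant1:(2,1)->N->(1,1) | ant2:(1,1)->E->(1,2)
  grid max=3 at (4,3)
Step 3: ant0:(3,3)->S->(4,3) | ant1:(1,1)->E->(1,2) | ant2:(1,2)->W->(1,1)
  grid max=4 at (4,3)
Step 4: ant0:(4,3)->N->(3,3) | ant1:(1,2)->W->(1,1) | ant2:(1,1)->E->(1,2)
  grid max=4 at (1,1)
Step 5: ant0:(3,3)->S->(4,3) | ant1:(1,1)->E->(1,2) | ant2:(1,2)->W->(1,1)
  grid max=5 at (1,1)

(4,3) (1,2) (1,1)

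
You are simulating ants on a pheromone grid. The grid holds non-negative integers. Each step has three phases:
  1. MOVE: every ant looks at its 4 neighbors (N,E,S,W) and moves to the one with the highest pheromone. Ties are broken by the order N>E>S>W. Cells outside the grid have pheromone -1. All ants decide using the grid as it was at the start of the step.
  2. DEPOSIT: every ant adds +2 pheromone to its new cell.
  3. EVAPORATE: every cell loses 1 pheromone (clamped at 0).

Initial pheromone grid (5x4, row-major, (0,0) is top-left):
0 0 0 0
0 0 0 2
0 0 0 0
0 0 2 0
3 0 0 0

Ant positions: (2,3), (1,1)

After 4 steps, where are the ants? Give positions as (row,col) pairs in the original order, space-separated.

Step 1: ant0:(2,3)->N->(1,3) | ant1:(1,1)->N->(0,1)
  grid max=3 at (1,3)
Step 2: ant0:(1,3)->N->(0,3) | ant1:(0,1)->E->(0,2)
  grid max=2 at (1,3)
Step 3: ant0:(0,3)->S->(1,3) | ant1:(0,2)->E->(0,3)
  grid max=3 at (1,3)
Step 4: ant0:(1,3)->N->(0,3) | ant1:(0,3)->S->(1,3)
  grid max=4 at (1,3)

(0,3) (1,3)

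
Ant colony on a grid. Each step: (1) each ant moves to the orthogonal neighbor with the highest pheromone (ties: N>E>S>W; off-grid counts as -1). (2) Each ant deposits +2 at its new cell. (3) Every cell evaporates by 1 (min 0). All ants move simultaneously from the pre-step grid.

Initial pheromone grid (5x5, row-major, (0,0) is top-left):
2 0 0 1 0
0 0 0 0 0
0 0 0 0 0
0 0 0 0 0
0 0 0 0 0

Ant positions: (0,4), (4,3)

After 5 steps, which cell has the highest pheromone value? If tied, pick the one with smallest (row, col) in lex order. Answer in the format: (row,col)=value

Step 1: ant0:(0,4)->W->(0,3) | ant1:(4,3)->N->(3,3)
  grid max=2 at (0,3)
Step 2: ant0:(0,3)->E->(0,4) | ant1:(3,3)->N->(2,3)
  grid max=1 at (0,3)
Step 3: ant0:(0,4)->W->(0,3) | ant1:(2,3)->N->(1,3)
  grid max=2 at (0,3)
Step 4: ant0:(0,3)->S->(1,3) | ant1:(1,3)->N->(0,3)
  grid max=3 at (0,3)
Step 5: ant0:(1,3)->N->(0,3) | ant1:(0,3)->S->(1,3)
  grid max=4 at (0,3)
Final grid:
  0 0 0 4 0
  0 0 0 3 0
  0 0 0 0 0
  0 0 0 0 0
  0 0 0 0 0
Max pheromone 4 at (0,3)

Answer: (0,3)=4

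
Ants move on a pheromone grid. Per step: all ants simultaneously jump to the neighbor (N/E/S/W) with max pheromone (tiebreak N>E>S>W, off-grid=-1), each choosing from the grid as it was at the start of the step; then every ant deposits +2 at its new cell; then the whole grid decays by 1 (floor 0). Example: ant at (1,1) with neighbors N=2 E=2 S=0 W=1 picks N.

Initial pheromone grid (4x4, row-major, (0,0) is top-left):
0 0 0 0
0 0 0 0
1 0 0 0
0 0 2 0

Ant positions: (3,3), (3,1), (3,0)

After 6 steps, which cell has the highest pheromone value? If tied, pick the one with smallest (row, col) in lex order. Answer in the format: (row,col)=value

Answer: (3,2)=8

Derivation:
Step 1: ant0:(3,3)->W->(3,2) | ant1:(3,1)->E->(3,2) | ant2:(3,0)->N->(2,0)
  grid max=5 at (3,2)
Step 2: ant0:(3,2)->N->(2,2) | ant1:(3,2)->N->(2,2) | ant2:(2,0)->N->(1,0)
  grid max=4 at (3,2)
Step 3: ant0:(2,2)->S->(3,2) | ant1:(2,2)->S->(3,2) | ant2:(1,0)->S->(2,0)
  grid max=7 at (3,2)
Step 4: ant0:(3,2)->N->(2,2) | ant1:(3,2)->N->(2,2) | ant2:(2,0)->N->(1,0)
  grid max=6 at (3,2)
Step 5: ant0:(2,2)->S->(3,2) | ant1:(2,2)->S->(3,2) | ant2:(1,0)->S->(2,0)
  grid max=9 at (3,2)
Step 6: ant0:(3,2)->N->(2,2) | ant1:(3,2)->N->(2,2) | ant2:(2,0)->N->(1,0)
  grid max=8 at (3,2)
Final grid:
  0 0 0 0
  1 0 0 0
  1 0 7 0
  0 0 8 0
Max pheromone 8 at (3,2)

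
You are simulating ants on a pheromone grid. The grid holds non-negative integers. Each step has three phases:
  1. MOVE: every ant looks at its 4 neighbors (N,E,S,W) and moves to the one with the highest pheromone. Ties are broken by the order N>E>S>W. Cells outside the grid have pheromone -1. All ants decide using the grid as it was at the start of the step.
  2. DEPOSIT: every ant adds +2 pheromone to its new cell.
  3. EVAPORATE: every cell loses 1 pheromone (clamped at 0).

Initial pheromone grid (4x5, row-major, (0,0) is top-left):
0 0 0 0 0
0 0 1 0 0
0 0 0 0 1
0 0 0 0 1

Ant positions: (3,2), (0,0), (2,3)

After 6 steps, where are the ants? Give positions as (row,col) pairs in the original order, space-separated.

Step 1: ant0:(3,2)->N->(2,2) | ant1:(0,0)->E->(0,1) | ant2:(2,3)->E->(2,4)
  grid max=2 at (2,4)
Step 2: ant0:(2,2)->N->(1,2) | ant1:(0,1)->E->(0,2) | ant2:(2,4)->N->(1,4)
  grid max=1 at (0,2)
Step 3: ant0:(1,2)->N->(0,2) | ant1:(0,2)->S->(1,2) | ant2:(1,4)->S->(2,4)
  grid max=2 at (0,2)
Step 4: ant0:(0,2)->S->(1,2) | ant1:(1,2)->N->(0,2) | ant2:(2,4)->N->(1,4)
  grid max=3 at (0,2)
Step 5: ant0:(1,2)->N->(0,2) | ant1:(0,2)->S->(1,2) | ant2:(1,4)->S->(2,4)
  grid max=4 at (0,2)
Step 6: ant0:(0,2)->S->(1,2) | ant1:(1,2)->N->(0,2) | ant2:(2,4)->N->(1,4)
  grid max=5 at (0,2)

(1,2) (0,2) (1,4)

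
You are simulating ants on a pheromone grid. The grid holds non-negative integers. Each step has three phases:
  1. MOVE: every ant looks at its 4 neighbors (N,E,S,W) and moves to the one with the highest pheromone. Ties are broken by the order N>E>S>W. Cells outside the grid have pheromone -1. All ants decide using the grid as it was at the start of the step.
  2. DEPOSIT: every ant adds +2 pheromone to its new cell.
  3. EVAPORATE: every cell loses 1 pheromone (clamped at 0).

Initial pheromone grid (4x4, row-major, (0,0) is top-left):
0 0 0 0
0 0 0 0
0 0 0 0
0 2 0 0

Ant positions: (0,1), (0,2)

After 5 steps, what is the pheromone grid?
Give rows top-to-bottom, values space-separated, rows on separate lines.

After step 1: ants at (0,2),(0,3)
  0 0 1 1
  0 0 0 0
  0 0 0 0
  0 1 0 0
After step 2: ants at (0,3),(0,2)
  0 0 2 2
  0 0 0 0
  0 0 0 0
  0 0 0 0
After step 3: ants at (0,2),(0,3)
  0 0 3 3
  0 0 0 0
  0 0 0 0
  0 0 0 0
After step 4: ants at (0,3),(0,2)
  0 0 4 4
  0 0 0 0
  0 0 0 0
  0 0 0 0
After step 5: ants at (0,2),(0,3)
  0 0 5 5
  0 0 0 0
  0 0 0 0
  0 0 0 0

0 0 5 5
0 0 0 0
0 0 0 0
0 0 0 0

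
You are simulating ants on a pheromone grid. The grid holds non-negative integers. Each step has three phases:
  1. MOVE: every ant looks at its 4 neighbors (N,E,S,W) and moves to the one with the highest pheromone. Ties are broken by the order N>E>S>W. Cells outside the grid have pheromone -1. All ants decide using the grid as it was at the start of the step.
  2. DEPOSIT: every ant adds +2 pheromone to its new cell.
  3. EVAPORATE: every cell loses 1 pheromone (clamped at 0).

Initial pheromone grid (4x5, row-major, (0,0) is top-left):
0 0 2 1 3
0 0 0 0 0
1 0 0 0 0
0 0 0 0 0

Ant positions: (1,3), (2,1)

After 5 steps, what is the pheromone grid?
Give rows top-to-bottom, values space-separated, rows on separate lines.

After step 1: ants at (0,3),(2,0)
  0 0 1 2 2
  0 0 0 0 0
  2 0 0 0 0
  0 0 0 0 0
After step 2: ants at (0,4),(1,0)
  0 0 0 1 3
  1 0 0 0 0
  1 0 0 0 0
  0 0 0 0 0
After step 3: ants at (0,3),(2,0)
  0 0 0 2 2
  0 0 0 0 0
  2 0 0 0 0
  0 0 0 0 0
After step 4: ants at (0,4),(1,0)
  0 0 0 1 3
  1 0 0 0 0
  1 0 0 0 0
  0 0 0 0 0
After step 5: ants at (0,3),(2,0)
  0 0 0 2 2
  0 0 0 0 0
  2 0 0 0 0
  0 0 0 0 0

0 0 0 2 2
0 0 0 0 0
2 0 0 0 0
0 0 0 0 0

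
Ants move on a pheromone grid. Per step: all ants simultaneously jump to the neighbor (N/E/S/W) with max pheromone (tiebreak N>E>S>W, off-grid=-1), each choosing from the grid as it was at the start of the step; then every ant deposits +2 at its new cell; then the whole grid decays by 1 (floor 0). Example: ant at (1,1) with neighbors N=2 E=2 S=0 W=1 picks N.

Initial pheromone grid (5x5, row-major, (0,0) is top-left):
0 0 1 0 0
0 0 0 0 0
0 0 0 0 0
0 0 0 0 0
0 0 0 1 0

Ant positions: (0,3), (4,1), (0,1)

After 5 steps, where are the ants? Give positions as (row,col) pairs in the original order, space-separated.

Step 1: ant0:(0,3)->W->(0,2) | ant1:(4,1)->N->(3,1) | ant2:(0,1)->E->(0,2)
  grid max=4 at (0,2)
Step 2: ant0:(0,2)->E->(0,3) | ant1:(3,1)->N->(2,1) | ant2:(0,2)->E->(0,3)
  grid max=3 at (0,2)
Step 3: ant0:(0,3)->W->(0,2) | ant1:(2,1)->N->(1,1) | ant2:(0,3)->W->(0,2)
  grid max=6 at (0,2)
Step 4: ant0:(0,2)->E->(0,3) | ant1:(1,1)->N->(0,1) | ant2:(0,2)->E->(0,3)
  grid max=5 at (0,2)
Step 5: ant0:(0,3)->W->(0,2) | ant1:(0,1)->E->(0,2) | ant2:(0,3)->W->(0,2)
  grid max=10 at (0,2)

(0,2) (0,2) (0,2)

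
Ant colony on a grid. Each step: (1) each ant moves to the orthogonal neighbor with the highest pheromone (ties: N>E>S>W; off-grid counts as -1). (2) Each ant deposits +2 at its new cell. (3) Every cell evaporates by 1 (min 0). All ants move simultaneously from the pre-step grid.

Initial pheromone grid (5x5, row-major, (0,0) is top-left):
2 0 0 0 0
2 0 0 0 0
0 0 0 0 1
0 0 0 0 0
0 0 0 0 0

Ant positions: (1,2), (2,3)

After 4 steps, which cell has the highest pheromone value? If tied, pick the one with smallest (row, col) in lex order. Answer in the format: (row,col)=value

Answer: (1,4)=3

Derivation:
Step 1: ant0:(1,2)->N->(0,2) | ant1:(2,3)->E->(2,4)
  grid max=2 at (2,4)
Step 2: ant0:(0,2)->E->(0,3) | ant1:(2,4)->N->(1,4)
  grid max=1 at (0,3)
Step 3: ant0:(0,3)->E->(0,4) | ant1:(1,4)->S->(2,4)
  grid max=2 at (2,4)
Step 4: ant0:(0,4)->S->(1,4) | ant1:(2,4)->N->(1,4)
  grid max=3 at (1,4)
Final grid:
  0 0 0 0 0
  0 0 0 0 3
  0 0 0 0 1
  0 0 0 0 0
  0 0 0 0 0
Max pheromone 3 at (1,4)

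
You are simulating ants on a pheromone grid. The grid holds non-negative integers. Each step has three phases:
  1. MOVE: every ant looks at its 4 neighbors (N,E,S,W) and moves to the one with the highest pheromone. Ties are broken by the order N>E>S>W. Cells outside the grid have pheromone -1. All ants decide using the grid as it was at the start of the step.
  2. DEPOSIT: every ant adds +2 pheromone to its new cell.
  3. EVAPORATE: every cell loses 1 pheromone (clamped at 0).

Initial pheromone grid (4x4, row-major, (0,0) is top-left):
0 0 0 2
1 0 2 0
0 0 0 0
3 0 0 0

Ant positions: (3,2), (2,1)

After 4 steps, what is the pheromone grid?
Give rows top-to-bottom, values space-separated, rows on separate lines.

After step 1: ants at (2,2),(1,1)
  0 0 0 1
  0 1 1 0
  0 0 1 0
  2 0 0 0
After step 2: ants at (1,2),(1,2)
  0 0 0 0
  0 0 4 0
  0 0 0 0
  1 0 0 0
After step 3: ants at (0,2),(0,2)
  0 0 3 0
  0 0 3 0
  0 0 0 0
  0 0 0 0
After step 4: ants at (1,2),(1,2)
  0 0 2 0
  0 0 6 0
  0 0 0 0
  0 0 0 0

0 0 2 0
0 0 6 0
0 0 0 0
0 0 0 0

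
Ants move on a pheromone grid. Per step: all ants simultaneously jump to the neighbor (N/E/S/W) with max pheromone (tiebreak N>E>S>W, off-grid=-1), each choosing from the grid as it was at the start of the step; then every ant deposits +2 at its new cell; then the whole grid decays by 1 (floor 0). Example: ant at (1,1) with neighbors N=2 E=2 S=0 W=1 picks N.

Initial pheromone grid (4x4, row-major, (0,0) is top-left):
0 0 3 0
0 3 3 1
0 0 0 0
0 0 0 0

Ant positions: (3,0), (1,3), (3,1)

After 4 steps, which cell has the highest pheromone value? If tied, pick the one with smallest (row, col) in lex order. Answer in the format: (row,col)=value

Step 1: ant0:(3,0)->N->(2,0) | ant1:(1,3)->W->(1,2) | ant2:(3,1)->N->(2,1)
  grid max=4 at (1,2)
Step 2: ant0:(2,0)->E->(2,1) | ant1:(1,2)->N->(0,2) | ant2:(2,1)->N->(1,1)
  grid max=3 at (0,2)
Step 3: ant0:(2,1)->N->(1,1) | ant1:(0,2)->S->(1,2) | ant2:(1,1)->E->(1,2)
  grid max=6 at (1,2)
Step 4: ant0:(1,1)->E->(1,2) | ant1:(1,2)->W->(1,1) | ant2:(1,2)->W->(1,1)
  grid max=7 at (1,1)
Final grid:
  0 0 1 0
  0 7 7 0
  0 0 0 0
  0 0 0 0
Max pheromone 7 at (1,1)

Answer: (1,1)=7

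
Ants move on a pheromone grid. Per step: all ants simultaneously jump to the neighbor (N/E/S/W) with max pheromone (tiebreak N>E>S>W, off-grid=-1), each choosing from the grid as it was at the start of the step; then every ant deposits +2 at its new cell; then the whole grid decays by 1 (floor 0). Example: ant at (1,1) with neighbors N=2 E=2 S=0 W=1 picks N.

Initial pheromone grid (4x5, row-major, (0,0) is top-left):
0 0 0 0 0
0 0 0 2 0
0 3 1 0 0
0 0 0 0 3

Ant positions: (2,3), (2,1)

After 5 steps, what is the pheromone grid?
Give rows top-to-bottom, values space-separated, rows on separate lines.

After step 1: ants at (1,3),(2,2)
  0 0 0 0 0
  0 0 0 3 0
  0 2 2 0 0
  0 0 0 0 2
After step 2: ants at (0,3),(2,1)
  0 0 0 1 0
  0 0 0 2 0
  0 3 1 0 0
  0 0 0 0 1
After step 3: ants at (1,3),(2,2)
  0 0 0 0 0
  0 0 0 3 0
  0 2 2 0 0
  0 0 0 0 0
After step 4: ants at (0,3),(2,1)
  0 0 0 1 0
  0 0 0 2 0
  0 3 1 0 0
  0 0 0 0 0
After step 5: ants at (1,3),(2,2)
  0 0 0 0 0
  0 0 0 3 0
  0 2 2 0 0
  0 0 0 0 0

0 0 0 0 0
0 0 0 3 0
0 2 2 0 0
0 0 0 0 0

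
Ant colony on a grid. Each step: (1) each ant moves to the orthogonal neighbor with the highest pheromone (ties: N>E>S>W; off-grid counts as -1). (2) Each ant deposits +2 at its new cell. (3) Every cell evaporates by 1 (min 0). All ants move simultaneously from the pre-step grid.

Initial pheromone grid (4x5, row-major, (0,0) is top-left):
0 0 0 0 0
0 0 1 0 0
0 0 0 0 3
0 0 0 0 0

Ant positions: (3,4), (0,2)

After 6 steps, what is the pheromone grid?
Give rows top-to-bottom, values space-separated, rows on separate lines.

After step 1: ants at (2,4),(1,2)
  0 0 0 0 0
  0 0 2 0 0
  0 0 0 0 4
  0 0 0 0 0
After step 2: ants at (1,4),(0,2)
  0 0 1 0 0
  0 0 1 0 1
  0 0 0 0 3
  0 0 0 0 0
After step 3: ants at (2,4),(1,2)
  0 0 0 0 0
  0 0 2 0 0
  0 0 0 0 4
  0 0 0 0 0
After step 4: ants at (1,4),(0,2)
  0 0 1 0 0
  0 0 1 0 1
  0 0 0 0 3
  0 0 0 0 0
After step 5: ants at (2,4),(1,2)
  0 0 0 0 0
  0 0 2 0 0
  0 0 0 0 4
  0 0 0 0 0
After step 6: ants at (1,4),(0,2)
  0 0 1 0 0
  0 0 1 0 1
  0 0 0 0 3
  0 0 0 0 0

0 0 1 0 0
0 0 1 0 1
0 0 0 0 3
0 0 0 0 0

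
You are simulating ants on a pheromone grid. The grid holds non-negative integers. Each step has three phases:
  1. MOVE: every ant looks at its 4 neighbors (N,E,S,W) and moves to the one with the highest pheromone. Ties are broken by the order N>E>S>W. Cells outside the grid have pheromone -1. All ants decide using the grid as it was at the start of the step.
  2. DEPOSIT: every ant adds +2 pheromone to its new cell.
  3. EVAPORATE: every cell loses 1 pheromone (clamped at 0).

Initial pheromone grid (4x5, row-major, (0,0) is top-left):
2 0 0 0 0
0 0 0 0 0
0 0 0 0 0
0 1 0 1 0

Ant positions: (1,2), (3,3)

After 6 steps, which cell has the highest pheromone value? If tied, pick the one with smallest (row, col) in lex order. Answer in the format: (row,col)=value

Answer: (0,3)=5

Derivation:
Step 1: ant0:(1,2)->N->(0,2) | ant1:(3,3)->N->(2,3)
  grid max=1 at (0,0)
Step 2: ant0:(0,2)->E->(0,3) | ant1:(2,3)->N->(1,3)
  grid max=1 at (0,3)
Step 3: ant0:(0,3)->S->(1,3) | ant1:(1,3)->N->(0,3)
  grid max=2 at (0,3)
Step 4: ant0:(1,3)->N->(0,3) | ant1:(0,3)->S->(1,3)
  grid max=3 at (0,3)
Step 5: ant0:(0,3)->S->(1,3) | ant1:(1,3)->N->(0,3)
  grid max=4 at (0,3)
Step 6: ant0:(1,3)->N->(0,3) | ant1:(0,3)->S->(1,3)
  grid max=5 at (0,3)
Final grid:
  0 0 0 5 0
  0 0 0 5 0
  0 0 0 0 0
  0 0 0 0 0
Max pheromone 5 at (0,3)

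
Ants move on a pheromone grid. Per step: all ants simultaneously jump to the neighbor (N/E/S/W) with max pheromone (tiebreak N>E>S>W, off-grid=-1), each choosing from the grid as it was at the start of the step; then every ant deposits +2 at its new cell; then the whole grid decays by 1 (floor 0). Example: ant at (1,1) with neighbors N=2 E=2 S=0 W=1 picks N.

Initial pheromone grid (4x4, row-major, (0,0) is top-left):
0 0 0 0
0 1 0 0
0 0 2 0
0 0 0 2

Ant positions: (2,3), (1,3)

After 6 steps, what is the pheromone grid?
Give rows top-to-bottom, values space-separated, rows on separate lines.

After step 1: ants at (3,3),(0,3)
  0 0 0 1
  0 0 0 0
  0 0 1 0
  0 0 0 3
After step 2: ants at (2,3),(1,3)
  0 0 0 0
  0 0 0 1
  0 0 0 1
  0 0 0 2
After step 3: ants at (3,3),(2,3)
  0 0 0 0
  0 0 0 0
  0 0 0 2
  0 0 0 3
After step 4: ants at (2,3),(3,3)
  0 0 0 0
  0 0 0 0
  0 0 0 3
  0 0 0 4
After step 5: ants at (3,3),(2,3)
  0 0 0 0
  0 0 0 0
  0 0 0 4
  0 0 0 5
After step 6: ants at (2,3),(3,3)
  0 0 0 0
  0 0 0 0
  0 0 0 5
  0 0 0 6

0 0 0 0
0 0 0 0
0 0 0 5
0 0 0 6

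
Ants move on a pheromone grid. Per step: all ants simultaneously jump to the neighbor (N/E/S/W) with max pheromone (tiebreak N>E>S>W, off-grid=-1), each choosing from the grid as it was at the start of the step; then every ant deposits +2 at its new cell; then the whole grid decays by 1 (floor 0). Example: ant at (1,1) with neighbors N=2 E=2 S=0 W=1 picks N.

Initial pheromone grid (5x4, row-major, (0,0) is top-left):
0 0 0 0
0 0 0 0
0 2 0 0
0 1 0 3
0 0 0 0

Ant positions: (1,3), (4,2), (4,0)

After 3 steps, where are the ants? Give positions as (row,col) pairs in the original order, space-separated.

Step 1: ant0:(1,3)->N->(0,3) | ant1:(4,2)->N->(3,2) | ant2:(4,0)->N->(3,0)
  grid max=2 at (3,3)
Step 2: ant0:(0,3)->S->(1,3) | ant1:(3,2)->E->(3,3) | ant2:(3,0)->N->(2,0)
  grid max=3 at (3,3)
Step 3: ant0:(1,3)->N->(0,3) | ant1:(3,3)->N->(2,3) | ant2:(2,0)->N->(1,0)
  grid max=2 at (3,3)

(0,3) (2,3) (1,0)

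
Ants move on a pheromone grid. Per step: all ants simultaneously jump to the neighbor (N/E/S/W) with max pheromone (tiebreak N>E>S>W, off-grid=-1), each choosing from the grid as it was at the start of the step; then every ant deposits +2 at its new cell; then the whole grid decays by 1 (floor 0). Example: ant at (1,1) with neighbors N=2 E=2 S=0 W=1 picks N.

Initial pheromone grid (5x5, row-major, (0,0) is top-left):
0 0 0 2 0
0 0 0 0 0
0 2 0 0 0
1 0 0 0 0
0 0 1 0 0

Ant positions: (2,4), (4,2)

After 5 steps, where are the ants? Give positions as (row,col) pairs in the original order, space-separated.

Step 1: ant0:(2,4)->N->(1,4) | ant1:(4,2)->N->(3,2)
  grid max=1 at (0,3)
Step 2: ant0:(1,4)->N->(0,4) | ant1:(3,2)->N->(2,2)
  grid max=1 at (0,4)
Step 3: ant0:(0,4)->S->(1,4) | ant1:(2,2)->N->(1,2)
  grid max=1 at (1,2)
Step 4: ant0:(1,4)->N->(0,4) | ant1:(1,2)->N->(0,2)
  grid max=1 at (0,2)
Step 5: ant0:(0,4)->S->(1,4) | ant1:(0,2)->E->(0,3)
  grid max=1 at (0,3)

(1,4) (0,3)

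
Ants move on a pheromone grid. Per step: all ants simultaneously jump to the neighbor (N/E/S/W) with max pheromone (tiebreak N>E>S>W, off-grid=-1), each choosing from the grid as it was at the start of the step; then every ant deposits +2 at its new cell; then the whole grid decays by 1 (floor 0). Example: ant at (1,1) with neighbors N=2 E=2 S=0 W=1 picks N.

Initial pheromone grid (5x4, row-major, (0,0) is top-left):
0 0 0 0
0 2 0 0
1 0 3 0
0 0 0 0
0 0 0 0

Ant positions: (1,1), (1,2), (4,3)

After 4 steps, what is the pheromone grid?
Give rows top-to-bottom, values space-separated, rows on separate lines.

After step 1: ants at (0,1),(2,2),(3,3)
  0 1 0 0
  0 1 0 0
  0 0 4 0
  0 0 0 1
  0 0 0 0
After step 2: ants at (1,1),(1,2),(2,3)
  0 0 0 0
  0 2 1 0
  0 0 3 1
  0 0 0 0
  0 0 0 0
After step 3: ants at (1,2),(2,2),(2,2)
  0 0 0 0
  0 1 2 0
  0 0 6 0
  0 0 0 0
  0 0 0 0
After step 4: ants at (2,2),(1,2),(1,2)
  0 0 0 0
  0 0 5 0
  0 0 7 0
  0 0 0 0
  0 0 0 0

0 0 0 0
0 0 5 0
0 0 7 0
0 0 0 0
0 0 0 0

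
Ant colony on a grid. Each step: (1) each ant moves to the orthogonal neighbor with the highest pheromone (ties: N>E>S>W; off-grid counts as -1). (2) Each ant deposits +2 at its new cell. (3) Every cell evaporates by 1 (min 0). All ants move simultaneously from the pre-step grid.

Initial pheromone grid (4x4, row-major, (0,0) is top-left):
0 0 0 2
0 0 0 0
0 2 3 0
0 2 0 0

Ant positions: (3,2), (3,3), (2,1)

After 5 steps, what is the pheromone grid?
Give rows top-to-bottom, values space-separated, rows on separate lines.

After step 1: ants at (2,2),(2,3),(2,2)
  0 0 0 1
  0 0 0 0
  0 1 6 1
  0 1 0 0
After step 2: ants at (2,3),(2,2),(2,3)
  0 0 0 0
  0 0 0 0
  0 0 7 4
  0 0 0 0
After step 3: ants at (2,2),(2,3),(2,2)
  0 0 0 0
  0 0 0 0
  0 0 10 5
  0 0 0 0
After step 4: ants at (2,3),(2,2),(2,3)
  0 0 0 0
  0 0 0 0
  0 0 11 8
  0 0 0 0
After step 5: ants at (2,2),(2,3),(2,2)
  0 0 0 0
  0 0 0 0
  0 0 14 9
  0 0 0 0

0 0 0 0
0 0 0 0
0 0 14 9
0 0 0 0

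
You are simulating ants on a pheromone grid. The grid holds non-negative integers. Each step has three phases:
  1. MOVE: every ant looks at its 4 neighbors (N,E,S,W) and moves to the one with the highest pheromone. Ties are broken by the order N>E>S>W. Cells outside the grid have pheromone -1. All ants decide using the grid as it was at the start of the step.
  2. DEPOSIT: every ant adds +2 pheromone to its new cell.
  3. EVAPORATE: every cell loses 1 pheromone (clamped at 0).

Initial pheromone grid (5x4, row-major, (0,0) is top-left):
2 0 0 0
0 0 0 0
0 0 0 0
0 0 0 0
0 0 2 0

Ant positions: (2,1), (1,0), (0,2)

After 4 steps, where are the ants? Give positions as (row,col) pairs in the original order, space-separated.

Step 1: ant0:(2,1)->N->(1,1) | ant1:(1,0)->N->(0,0) | ant2:(0,2)->E->(0,3)
  grid max=3 at (0,0)
Step 2: ant0:(1,1)->N->(0,1) | ant1:(0,0)->E->(0,1) | ant2:(0,3)->S->(1,3)
  grid max=3 at (0,1)
Step 3: ant0:(0,1)->W->(0,0) | ant1:(0,1)->W->(0,0) | ant2:(1,3)->N->(0,3)
  grid max=5 at (0,0)
Step 4: ant0:(0,0)->E->(0,1) | ant1:(0,0)->E->(0,1) | ant2:(0,3)->S->(1,3)
  grid max=5 at (0,1)

(0,1) (0,1) (1,3)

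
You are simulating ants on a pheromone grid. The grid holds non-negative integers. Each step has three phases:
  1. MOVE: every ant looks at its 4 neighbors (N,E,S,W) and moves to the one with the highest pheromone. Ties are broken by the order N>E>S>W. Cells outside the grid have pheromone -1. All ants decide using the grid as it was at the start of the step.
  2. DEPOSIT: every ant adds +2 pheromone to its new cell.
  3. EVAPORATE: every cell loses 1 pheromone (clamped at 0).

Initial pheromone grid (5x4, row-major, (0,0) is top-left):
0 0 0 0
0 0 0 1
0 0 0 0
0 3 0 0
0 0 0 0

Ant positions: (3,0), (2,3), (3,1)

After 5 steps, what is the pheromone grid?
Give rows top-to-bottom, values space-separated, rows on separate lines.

After step 1: ants at (3,1),(1,3),(2,1)
  0 0 0 0
  0 0 0 2
  0 1 0 0
  0 4 0 0
  0 0 0 0
After step 2: ants at (2,1),(0,3),(3,1)
  0 0 0 1
  0 0 0 1
  0 2 0 0
  0 5 0 0
  0 0 0 0
After step 3: ants at (3,1),(1,3),(2,1)
  0 0 0 0
  0 0 0 2
  0 3 0 0
  0 6 0 0
  0 0 0 0
After step 4: ants at (2,1),(0,3),(3,1)
  0 0 0 1
  0 0 0 1
  0 4 0 0
  0 7 0 0
  0 0 0 0
After step 5: ants at (3,1),(1,3),(2,1)
  0 0 0 0
  0 0 0 2
  0 5 0 0
  0 8 0 0
  0 0 0 0

0 0 0 0
0 0 0 2
0 5 0 0
0 8 0 0
0 0 0 0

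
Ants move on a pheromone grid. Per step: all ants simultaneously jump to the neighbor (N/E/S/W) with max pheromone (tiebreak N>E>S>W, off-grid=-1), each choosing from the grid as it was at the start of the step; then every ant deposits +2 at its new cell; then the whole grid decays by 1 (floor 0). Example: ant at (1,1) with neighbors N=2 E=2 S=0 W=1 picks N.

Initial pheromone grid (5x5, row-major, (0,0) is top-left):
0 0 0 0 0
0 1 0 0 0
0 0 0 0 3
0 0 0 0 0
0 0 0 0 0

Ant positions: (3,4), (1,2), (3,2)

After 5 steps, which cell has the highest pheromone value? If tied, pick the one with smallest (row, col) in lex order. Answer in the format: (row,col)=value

Answer: (1,1)=6

Derivation:
Step 1: ant0:(3,4)->N->(2,4) | ant1:(1,2)->W->(1,1) | ant2:(3,2)->N->(2,2)
  grid max=4 at (2,4)
Step 2: ant0:(2,4)->N->(1,4) | ant1:(1,1)->N->(0,1) | ant2:(2,2)->N->(1,2)
  grid max=3 at (2,4)
Step 3: ant0:(1,4)->S->(2,4) | ant1:(0,1)->S->(1,1) | ant2:(1,2)->W->(1,1)
  grid max=4 at (1,1)
Step 4: ant0:(2,4)->N->(1,4) | ant1:(1,1)->N->(0,1) | ant2:(1,1)->N->(0,1)
  grid max=3 at (0,1)
Step 5: ant0:(1,4)->S->(2,4) | ant1:(0,1)->S->(1,1) | ant2:(0,1)->S->(1,1)
  grid max=6 at (1,1)
Final grid:
  0 2 0 0 0
  0 6 0 0 0
  0 0 0 0 4
  0 0 0 0 0
  0 0 0 0 0
Max pheromone 6 at (1,1)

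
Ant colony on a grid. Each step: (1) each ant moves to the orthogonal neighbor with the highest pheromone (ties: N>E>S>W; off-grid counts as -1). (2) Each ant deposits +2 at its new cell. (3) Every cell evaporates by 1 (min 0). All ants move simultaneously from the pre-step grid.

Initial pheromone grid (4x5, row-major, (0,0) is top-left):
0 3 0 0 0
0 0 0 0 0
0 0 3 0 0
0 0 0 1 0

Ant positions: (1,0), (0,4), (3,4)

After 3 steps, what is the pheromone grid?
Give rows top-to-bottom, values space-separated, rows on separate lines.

After step 1: ants at (0,0),(1,4),(3,3)
  1 2 0 0 0
  0 0 0 0 1
  0 0 2 0 0
  0 0 0 2 0
After step 2: ants at (0,1),(0,4),(2,3)
  0 3 0 0 1
  0 0 0 0 0
  0 0 1 1 0
  0 0 0 1 0
After step 3: ants at (0,2),(1,4),(3,3)
  0 2 1 0 0
  0 0 0 0 1
  0 0 0 0 0
  0 0 0 2 0

0 2 1 0 0
0 0 0 0 1
0 0 0 0 0
0 0 0 2 0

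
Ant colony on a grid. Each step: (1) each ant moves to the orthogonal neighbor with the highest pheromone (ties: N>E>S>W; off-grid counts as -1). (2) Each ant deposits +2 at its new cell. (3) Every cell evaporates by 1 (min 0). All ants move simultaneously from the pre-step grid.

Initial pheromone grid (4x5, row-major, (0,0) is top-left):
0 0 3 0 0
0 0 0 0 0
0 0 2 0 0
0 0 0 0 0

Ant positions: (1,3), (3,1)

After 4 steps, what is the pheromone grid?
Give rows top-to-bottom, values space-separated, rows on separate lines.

After step 1: ants at (0,3),(2,1)
  0 0 2 1 0
  0 0 0 0 0
  0 1 1 0 0
  0 0 0 0 0
After step 2: ants at (0,2),(2,2)
  0 0 3 0 0
  0 0 0 0 0
  0 0 2 0 0
  0 0 0 0 0
After step 3: ants at (0,3),(1,2)
  0 0 2 1 0
  0 0 1 0 0
  0 0 1 0 0
  0 0 0 0 0
After step 4: ants at (0,2),(0,2)
  0 0 5 0 0
  0 0 0 0 0
  0 0 0 0 0
  0 0 0 0 0

0 0 5 0 0
0 0 0 0 0
0 0 0 0 0
0 0 0 0 0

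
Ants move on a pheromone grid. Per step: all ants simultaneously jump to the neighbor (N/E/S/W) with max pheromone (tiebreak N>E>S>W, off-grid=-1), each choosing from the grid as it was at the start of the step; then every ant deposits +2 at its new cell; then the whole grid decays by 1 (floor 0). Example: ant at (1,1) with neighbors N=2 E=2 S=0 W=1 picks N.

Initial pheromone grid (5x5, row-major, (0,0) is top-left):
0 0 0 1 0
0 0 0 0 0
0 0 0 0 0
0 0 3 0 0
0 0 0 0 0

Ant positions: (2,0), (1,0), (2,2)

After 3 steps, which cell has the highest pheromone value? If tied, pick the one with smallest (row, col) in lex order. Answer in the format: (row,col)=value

Step 1: ant0:(2,0)->N->(1,0) | ant1:(1,0)->N->(0,0) | ant2:(2,2)->S->(3,2)
  grid max=4 at (3,2)
Step 2: ant0:(1,0)->N->(0,0) | ant1:(0,0)->S->(1,0) | ant2:(3,2)->N->(2,2)
  grid max=3 at (3,2)
Step 3: ant0:(0,0)->S->(1,0) | ant1:(1,0)->N->(0,0) | ant2:(2,2)->S->(3,2)
  grid max=4 at (3,2)
Final grid:
  3 0 0 0 0
  3 0 0 0 0
  0 0 0 0 0
  0 0 4 0 0
  0 0 0 0 0
Max pheromone 4 at (3,2)

Answer: (3,2)=4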